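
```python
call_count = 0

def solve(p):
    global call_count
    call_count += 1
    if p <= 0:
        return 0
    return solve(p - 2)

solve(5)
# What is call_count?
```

Linear recursion stepping by 2: 4 calls from p=5 down to ≤0.

Answer: 4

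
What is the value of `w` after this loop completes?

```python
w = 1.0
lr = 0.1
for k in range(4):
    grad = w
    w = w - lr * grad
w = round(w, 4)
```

Gradient descent: w = 1.0 * (1 - 0.1)^4
`w` takes the values: 1.0 → 0.9 → 0.81 → 0.729 → 0.6561

Answer: 0.6561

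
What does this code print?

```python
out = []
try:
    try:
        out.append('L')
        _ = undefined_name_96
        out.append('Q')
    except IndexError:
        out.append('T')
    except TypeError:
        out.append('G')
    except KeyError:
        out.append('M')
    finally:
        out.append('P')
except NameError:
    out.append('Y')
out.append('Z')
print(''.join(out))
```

Execution trace: 'L' (try body) → 'P' (finally) → 'Y' (outer except NameError) → 'Z' (after the try/except). Output: LPYZ

Answer: LPYZ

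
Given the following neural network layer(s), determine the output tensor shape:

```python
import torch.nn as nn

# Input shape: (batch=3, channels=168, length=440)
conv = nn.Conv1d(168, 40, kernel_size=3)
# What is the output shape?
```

Input: (3, 168, 440) -> Output: (3, 40, 438)

Answer: (3, 40, 438)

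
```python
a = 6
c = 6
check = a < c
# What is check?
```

Trace:
`a = 6` → a = 6
`c = 6` → c = 6
`check = a < c` → check = False
So check = False

Answer: False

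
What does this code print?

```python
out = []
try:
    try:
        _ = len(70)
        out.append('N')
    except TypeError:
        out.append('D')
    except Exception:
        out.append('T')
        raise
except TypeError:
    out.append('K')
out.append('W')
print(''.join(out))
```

Execution trace: 'D' (inner except TypeError) → 'W' (after the try/except). Output: DW

Answer: DW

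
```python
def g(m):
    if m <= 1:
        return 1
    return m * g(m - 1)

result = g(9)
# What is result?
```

g(9) = 9 * 8 * 7 * 6 * 5 * 4 * 3 * 2 * 1 = 362880

Answer: 362880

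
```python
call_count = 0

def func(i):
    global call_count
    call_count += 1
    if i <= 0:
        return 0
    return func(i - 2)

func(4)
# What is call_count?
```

Linear recursion stepping by 2: 3 calls from i=4 down to ≤0.

Answer: 3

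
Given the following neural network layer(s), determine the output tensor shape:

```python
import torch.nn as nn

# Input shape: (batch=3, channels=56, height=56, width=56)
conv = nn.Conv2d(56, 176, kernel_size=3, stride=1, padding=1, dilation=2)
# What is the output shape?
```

Input: (3, 56, 56, 56) -> Output: (3, 176, 54, 54)

Answer: (3, 176, 54, 54)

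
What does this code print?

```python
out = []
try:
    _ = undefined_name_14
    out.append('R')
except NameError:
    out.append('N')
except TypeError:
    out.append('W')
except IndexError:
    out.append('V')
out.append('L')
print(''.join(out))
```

Execution trace: 'N' (except NameError) → 'L' (after the try/except). Output: NL

Answer: NL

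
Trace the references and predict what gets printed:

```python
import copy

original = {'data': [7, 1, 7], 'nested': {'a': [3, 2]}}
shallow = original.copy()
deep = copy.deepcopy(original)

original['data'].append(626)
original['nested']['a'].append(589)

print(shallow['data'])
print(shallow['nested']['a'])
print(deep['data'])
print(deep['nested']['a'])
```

Key concept: comparing shallow vs deep copy.
Step by step:
`original = {'data': [7, 1, 7], 'nested': {'a': [3, 2]}}` → original = {'data': [7, 1, 7], 'nested': {'a': [3, 2]}}
`shallow = original.copy()` → shallow = {'data': [7, 1, 7], 'nested': {'a': [3, 2]}}
`deep = copy.deepcopy(original)` → deep = {'data': [7, 1, 7], 'nested': {'a': [3, 2]}}
`original['data'].append(626)` → original = {'data': [7, 1, 7, 626], 'nested': {'a': [3, 2]}}; shallow = {'data': [7, 1, 7, 626], 'nested': {'a': [3, 2]}}
`original['nested']['a'].append(589)` → original = {'data': [7, 1, 7, 626], 'nested': {'a': [3, 2, 589]}}; shallow = {'data': [7, 1, 7, 626], 'nested': {'a': [3, 2, 589]}}
`print(shallow['data'])` → prints [7, 1, 7, 626]
`print(shallow['nested']['a'])` → prints [3, 2, 589]
`print(deep['data'])` → prints [7, 1, 7]
`print(deep['nested']['a'])` → prints [3, 2]

Answer:
[7, 1, 7, 626]
[3, 2, 589]
[7, 1, 7]
[3, 2]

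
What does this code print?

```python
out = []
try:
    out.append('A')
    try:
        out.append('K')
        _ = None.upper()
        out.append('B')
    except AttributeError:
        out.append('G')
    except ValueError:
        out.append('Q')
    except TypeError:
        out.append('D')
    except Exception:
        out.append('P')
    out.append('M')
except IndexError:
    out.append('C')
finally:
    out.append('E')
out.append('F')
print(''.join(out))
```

Execution trace: 'A' (try body) → 'K' (inner try body) → 'G' (inner except AttributeError) → 'M' (try body, no exception) → 'E' (finally) → 'F' (after the try/except). Output: AKGMEF

Answer: AKGMEF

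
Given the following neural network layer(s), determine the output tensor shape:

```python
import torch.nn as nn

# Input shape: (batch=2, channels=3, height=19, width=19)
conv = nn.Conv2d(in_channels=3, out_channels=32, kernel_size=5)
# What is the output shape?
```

Input: (2, 3, 19, 19) -> Output: (2, 32, 15, 15)

Answer: (2, 32, 15, 15)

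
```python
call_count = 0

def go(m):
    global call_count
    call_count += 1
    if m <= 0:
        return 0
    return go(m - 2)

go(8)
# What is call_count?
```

Linear recursion stepping by 2: 5 calls from m=8 down to ≤0.

Answer: 5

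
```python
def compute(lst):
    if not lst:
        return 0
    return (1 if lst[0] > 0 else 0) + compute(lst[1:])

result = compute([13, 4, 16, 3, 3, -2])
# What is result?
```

Count of positive elements in [13, 4, 16, 3, 3, -2] = 5

Answer: 5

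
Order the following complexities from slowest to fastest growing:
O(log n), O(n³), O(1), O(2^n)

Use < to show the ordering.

Ordered by growth rate: O(1) < O(log n) < O(n³) < O(2^n)

Answer: O(1) < O(log n) < O(n³) < O(2^n)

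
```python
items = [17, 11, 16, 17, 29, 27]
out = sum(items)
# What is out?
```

Trace:
`items = [17, 11, 16, 17, 29, 27]` → items = [17, 11, 16, 17, 29, 27]
`out = sum(items)` → out = 117
So out = 117

Answer: 117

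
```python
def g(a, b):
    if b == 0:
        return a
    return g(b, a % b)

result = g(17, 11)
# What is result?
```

g(17, 11) -> g(11, 6) -> g(6, 5) -> g(5, 1) -> g(1, 0) -> 1

Answer: 1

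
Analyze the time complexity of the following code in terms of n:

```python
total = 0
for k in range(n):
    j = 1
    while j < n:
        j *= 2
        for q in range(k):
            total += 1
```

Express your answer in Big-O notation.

Each loop level contributes: n × log n × n. Multiplying the contributions gives O(n^2 log n).

Answer: O(n^2 log n)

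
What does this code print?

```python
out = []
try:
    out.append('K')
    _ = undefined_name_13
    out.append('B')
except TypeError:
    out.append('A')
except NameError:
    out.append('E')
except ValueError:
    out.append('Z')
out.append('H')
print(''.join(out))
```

Execution trace: 'K' (try body) → 'E' (except NameError) → 'H' (after the try/except). Output: KEH

Answer: KEH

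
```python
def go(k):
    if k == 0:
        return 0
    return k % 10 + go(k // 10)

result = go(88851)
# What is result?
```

Sum of digits of 88851: 1 + 5 + 8 + 8 + 8 = 30

Answer: 30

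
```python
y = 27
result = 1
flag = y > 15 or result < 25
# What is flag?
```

Trace:
`y = 27` → y = 27
`result = 1` → result = 1
`flag = y > 15 or result < 25` → flag = True
So flag = True

Answer: True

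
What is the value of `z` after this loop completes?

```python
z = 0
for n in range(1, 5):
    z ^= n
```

XOR of 1 to 4
`z` takes the values: 0 → 1 → 3 → 0 → 4

Answer: 4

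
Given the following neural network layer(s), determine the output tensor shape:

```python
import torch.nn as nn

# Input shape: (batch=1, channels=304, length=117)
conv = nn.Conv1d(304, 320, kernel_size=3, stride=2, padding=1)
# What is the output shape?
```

Input: (1, 304, 117) -> Output: (1, 320, 59)

Answer: (1, 320, 59)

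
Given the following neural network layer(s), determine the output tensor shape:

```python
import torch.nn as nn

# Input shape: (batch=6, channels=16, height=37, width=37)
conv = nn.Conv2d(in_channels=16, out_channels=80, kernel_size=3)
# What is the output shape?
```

Input: (6, 16, 37, 37) -> Output: (6, 80, 35, 35)

Answer: (6, 80, 35, 35)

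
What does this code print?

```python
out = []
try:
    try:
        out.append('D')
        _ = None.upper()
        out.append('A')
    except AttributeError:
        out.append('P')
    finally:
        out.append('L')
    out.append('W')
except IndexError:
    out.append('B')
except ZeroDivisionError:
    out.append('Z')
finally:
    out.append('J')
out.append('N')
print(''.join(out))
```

Execution trace: 'D' (inner try body) → 'P' (inner except AttributeError) → 'L' (inner finally) → 'W' (try body, no exception) → 'J' (finally) → 'N' (after the try/except). Output: DPLWJN

Answer: DPLWJN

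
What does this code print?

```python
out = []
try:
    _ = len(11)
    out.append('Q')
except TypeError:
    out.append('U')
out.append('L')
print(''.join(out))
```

Execution trace: 'U' (except TypeError) → 'L' (after the try/except). Output: UL

Answer: UL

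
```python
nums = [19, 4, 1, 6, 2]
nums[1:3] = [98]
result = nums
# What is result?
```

Trace:
`nums = [19, 4, 1, 6, 2]` → nums = [19, 4, 1, 6, 2]
`nums[1:3] = [98]` → nums = [19, 98, 6, 2]
`result = nums` → result = [19, 98, 6, 2]
So result = [19, 98, 6, 2]

Answer: [19, 98, 6, 2]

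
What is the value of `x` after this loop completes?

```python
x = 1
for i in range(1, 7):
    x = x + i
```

Start at 1, add 1 through 6
`x` takes the values: 1 → 2 → 4 → 7 → 11 → 16 → 22

Answer: 22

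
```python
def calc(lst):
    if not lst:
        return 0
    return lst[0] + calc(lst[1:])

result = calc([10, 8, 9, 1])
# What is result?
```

10 + 8 + 9 + 1 + 0 = 28

Answer: 28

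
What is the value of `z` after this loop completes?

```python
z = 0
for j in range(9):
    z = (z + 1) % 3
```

Increment mod 3, 9 times = 0
`z` takes the values: 0 → 1 → 2 → 0 → 1 → 2 → 0 → 1 → 2 → 0

Answer: 0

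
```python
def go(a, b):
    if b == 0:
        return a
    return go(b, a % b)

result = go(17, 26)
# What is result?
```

go(17, 26) -> go(26, 17) -> go(17, 9) -> go(9, 8) -> go(8, 1) -> go(1, 0) -> 1

Answer: 1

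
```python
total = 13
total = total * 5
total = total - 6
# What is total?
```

Trace:
`total = 13` → total = 13
`total = total * 5` → total = 65
`total = total - 6` → total = 59
So total = 59

Answer: 59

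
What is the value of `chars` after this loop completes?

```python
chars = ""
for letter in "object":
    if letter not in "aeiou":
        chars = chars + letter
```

Remove vowels from 'object'
`chars` takes the values: "" → "b" → "bj" → "bjc" → "bjct"

Answer: "bjct"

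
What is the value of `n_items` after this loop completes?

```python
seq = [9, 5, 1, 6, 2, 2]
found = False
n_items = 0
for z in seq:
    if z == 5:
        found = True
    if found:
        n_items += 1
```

Count elements after first 5 in [9, 5, 1, 6, 2, 2]
`n_items` takes the values: 0 → 1 → 2 → 3 → 4 → 5

Answer: 5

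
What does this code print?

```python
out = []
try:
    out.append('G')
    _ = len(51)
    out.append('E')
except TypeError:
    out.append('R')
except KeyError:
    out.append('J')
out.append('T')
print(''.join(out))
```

Execution trace: 'G' (try body) → 'R' (except TypeError) → 'T' (after the try/except). Output: GRT

Answer: GRT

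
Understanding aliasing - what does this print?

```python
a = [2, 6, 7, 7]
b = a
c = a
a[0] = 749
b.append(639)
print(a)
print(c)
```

Key concept: multiple aliases.
Step by step:
`a = [2, 6, 7, 7]` → a = [2, 6, 7, 7]
`b = a` → b = [2, 6, 7, 7] (same object as a)
`c = a` → c = [2, 6, 7, 7] (same object as a, b)
`a[0] = 749` → a = [749, 6, 7, 7] (same object as b, c); b = [749, 6, 7, 7] (same object as a, c); c = [749, 6, 7, 7] (same object as a, b)
`b.append(639)` → a = [749, 6, 7, 7, 639] (same object as b, c); b = [749, 6, 7, 7, 639] (same object as a, c); c = [749, 6, 7, 7, 639] (same object as a, b)
`print(a)` → prints [749, 6, 7, 7, 639]
`print(c)` → prints [749, 6, 7, 7, 639]

Answer:
[749, 6, 7, 7, 639]
[749, 6, 7, 7, 639]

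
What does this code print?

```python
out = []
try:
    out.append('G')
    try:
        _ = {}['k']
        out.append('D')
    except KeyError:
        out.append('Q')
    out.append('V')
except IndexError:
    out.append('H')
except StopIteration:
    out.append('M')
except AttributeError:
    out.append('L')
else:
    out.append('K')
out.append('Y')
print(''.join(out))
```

Execution trace: 'G' (try body) → 'Q' (inner except KeyError) → 'V' (try body, no exception) → 'K' (else) → 'Y' (after the try/except). Output: GQVKY

Answer: GQVKY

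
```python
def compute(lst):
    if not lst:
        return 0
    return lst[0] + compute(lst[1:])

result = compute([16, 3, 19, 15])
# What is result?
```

16 + 3 + 19 + 15 + 0 = 53

Answer: 53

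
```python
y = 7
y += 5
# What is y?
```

Trace:
`y = 7` → y = 7
`y += 5` → y = 12
So y = 12

Answer: 12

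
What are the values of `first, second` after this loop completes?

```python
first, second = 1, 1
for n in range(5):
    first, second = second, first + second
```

Fibonacci: after 5 iterations
`first, second` takes the values: (1, 1) → (1, 2) → (2, 3) → (3, 5) → (5, 8) → (8, 13)

Answer: 8, 13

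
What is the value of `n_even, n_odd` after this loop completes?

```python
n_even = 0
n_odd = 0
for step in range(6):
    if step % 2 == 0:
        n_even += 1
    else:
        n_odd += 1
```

Count evens and odds in range(6)
`n_even, n_odd` takes the values: (0, 0) → (1, 0) → (1, 1) → (2, 1) → (2, 2) → (3, 2) → (3, 3)

Answer: 3, 3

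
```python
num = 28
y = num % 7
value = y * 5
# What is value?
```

Trace:
`num = 28` → num = 28
`y = num % 7` → y = 0
`value = y * 5` → value = 0
So value = 0

Answer: 0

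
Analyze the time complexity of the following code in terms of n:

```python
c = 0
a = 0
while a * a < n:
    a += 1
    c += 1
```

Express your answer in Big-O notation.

Each loop level contributes: √n. Multiplying the contributions gives O(√n).

Answer: O(√n)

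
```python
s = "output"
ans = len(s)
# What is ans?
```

Trace:
`s = "output"` → s = 'output'
`ans = len(s)` → ans = 6
So ans = 6

Answer: 6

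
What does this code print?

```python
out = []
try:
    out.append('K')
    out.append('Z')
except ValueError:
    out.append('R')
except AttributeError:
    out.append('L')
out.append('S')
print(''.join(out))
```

Execution trace: 'K' (try body) → 'Z' (try body, no exception) → 'S' (after the try/except). Output: KZS

Answer: KZS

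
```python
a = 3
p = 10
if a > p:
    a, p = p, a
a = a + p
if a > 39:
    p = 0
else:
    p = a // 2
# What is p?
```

Trace:
`a = 3` → a = 3
`p = 10` → p = 10
`if a > p: ...` → a > p is False → no variable changes
`a = a + p` → a = 13
`if a > 39: ...` → a > 39 is False, take else branch → p = 6
So p = 6

Answer: 6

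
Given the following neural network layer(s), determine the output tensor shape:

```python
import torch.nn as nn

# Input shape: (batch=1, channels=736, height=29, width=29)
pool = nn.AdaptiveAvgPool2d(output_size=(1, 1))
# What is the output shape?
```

Input: (1, 736, 29, 29) -> Output: (1, 736, 1, 1)

Answer: (1, 736, 1, 1)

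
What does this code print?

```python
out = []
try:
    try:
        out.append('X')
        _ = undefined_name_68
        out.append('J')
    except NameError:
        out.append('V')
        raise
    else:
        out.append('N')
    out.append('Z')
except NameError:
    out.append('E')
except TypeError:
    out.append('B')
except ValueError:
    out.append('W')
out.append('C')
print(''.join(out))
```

Execution trace: 'X' (inner try body) → 'V' (inner except NameError) → 'E' (except NameError) → 'C' (after the try/except). Output: XVEC

Answer: XVEC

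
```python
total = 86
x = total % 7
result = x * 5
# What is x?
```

Trace:
`total = 86` → total = 86
`x = total % 7` → x = 2
`result = x * 5` → result = 10
So x = 2

Answer: 2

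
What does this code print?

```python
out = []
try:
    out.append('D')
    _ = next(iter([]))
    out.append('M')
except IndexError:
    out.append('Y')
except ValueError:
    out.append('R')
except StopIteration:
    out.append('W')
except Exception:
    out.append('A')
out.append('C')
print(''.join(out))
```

Execution trace: 'D' (try body) → 'W' (except StopIteration) → 'C' (after the try/except). Output: DWC

Answer: DWC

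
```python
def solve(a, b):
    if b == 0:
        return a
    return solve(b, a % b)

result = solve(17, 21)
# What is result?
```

solve(17, 21) -> solve(21, 17) -> solve(17, 4) -> solve(4, 1) -> solve(1, 0) -> 1

Answer: 1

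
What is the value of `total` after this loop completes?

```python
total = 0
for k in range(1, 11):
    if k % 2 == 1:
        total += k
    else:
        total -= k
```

Add odd, subtract even
`total` takes the values: 0 → 1 → -1 → 2 → -2 → 3 → -3 → 4 → -4 → 5 → -5

Answer: -5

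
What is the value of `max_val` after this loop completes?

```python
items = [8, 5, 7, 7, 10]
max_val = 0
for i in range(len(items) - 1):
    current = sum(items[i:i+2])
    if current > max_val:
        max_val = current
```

Max sum of 2-element window in [8, 5, 7, 7, 10]
`max_val` takes the values: 0 → 13 → 14 → 17

Answer: 17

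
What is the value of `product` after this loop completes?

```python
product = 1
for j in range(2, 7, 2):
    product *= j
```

Product of even numbers 2 to 6
`product` takes the values: 1 → 2 → 8 → 48

Answer: 48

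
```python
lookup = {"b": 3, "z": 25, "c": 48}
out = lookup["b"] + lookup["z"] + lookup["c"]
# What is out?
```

Trace:
`lookup = {"b": 3, "z": 25, "c": 48}` → lookup = {'b': 3, 'z': 25, 'c': 48}
`out = lookup["b"] + lookup["z"] + lookup["c"]` → out = 76
So out = 76

Answer: 76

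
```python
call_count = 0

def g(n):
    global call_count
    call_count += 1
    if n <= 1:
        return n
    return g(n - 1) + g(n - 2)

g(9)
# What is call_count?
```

Calls(n) = 1 + Calls(n-1) + Calls(n-2); Calls(0)=Calls(1)=1. For n=9 this gives 109.

Answer: 109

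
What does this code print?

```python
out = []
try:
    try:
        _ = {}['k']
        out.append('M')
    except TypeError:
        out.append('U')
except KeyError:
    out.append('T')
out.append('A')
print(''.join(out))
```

Execution trace: 'T' (outer except KeyError) → 'A' (after the try/except). Output: TA

Answer: TA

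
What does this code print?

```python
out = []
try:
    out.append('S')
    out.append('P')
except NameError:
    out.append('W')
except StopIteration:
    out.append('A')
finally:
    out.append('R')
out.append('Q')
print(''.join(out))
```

Execution trace: 'S' (try body) → 'P' (try body, no exception) → 'R' (finally) → 'Q' (after the try/except). Output: SPRQ

Answer: SPRQ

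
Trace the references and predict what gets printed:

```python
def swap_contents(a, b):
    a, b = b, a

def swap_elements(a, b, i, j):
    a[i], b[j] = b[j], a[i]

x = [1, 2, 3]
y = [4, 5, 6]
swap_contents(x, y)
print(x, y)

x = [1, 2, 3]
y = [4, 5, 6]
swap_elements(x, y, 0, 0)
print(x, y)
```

Key concept: parameter rebinding vs mutation.
Step by step:
`x = [1, 2, 3]` → x = [1, 2, 3]
`y = [4, 5, 6]` → y = [4, 5, 6]
`swap_contents(x, y)` → no visible change to tracked variables
`print(x, y)` → prints [1, 2, 3] [4, 5, 6]
`x = [1, 2, 3]` → x = [1, 2, 3]
`y = [4, 5, 6]` → y = [4, 5, 6]
`swap_elements(x, y, 0, 0)` → x = [4, 2, 3]; y = [1, 5, 6]
`print(x, y)` → prints [4, 2, 3] [1, 5, 6]

Answer:
[1, 2, 3] [4, 5, 6]
[4, 2, 3] [1, 5, 6]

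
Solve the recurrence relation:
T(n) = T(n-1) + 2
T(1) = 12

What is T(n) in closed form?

Unrolling: T(n) = T(1) + 2·(n-1) = 12 + 2(n-1) = 2n + 10.

Answer: T(n) = 2n + 10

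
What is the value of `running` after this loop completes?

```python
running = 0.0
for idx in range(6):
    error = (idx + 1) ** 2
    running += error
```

Sum of squared losses 1² + 2² + ... + 6²
`running` takes the values: 0.0 → 1.0 → 5.0 → 14.0 → 30.0 → 55.0 → 91.0

Answer: 91.0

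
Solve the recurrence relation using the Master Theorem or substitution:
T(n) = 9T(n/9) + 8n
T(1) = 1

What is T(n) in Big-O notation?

By Master Theorem: a=9, b=9, f(n)=8n. Since log_9(9) = 1 and f(n) = Θ(n^1), Case 2 applies. T(n) = O(n log n).

Answer: O(n log n)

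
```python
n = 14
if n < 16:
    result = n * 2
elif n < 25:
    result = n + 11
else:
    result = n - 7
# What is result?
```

Trace:
`n = 14` → n = 14
`if n < 16: ...` → n < 16 is True → result = 28
So result = 28

Answer: 28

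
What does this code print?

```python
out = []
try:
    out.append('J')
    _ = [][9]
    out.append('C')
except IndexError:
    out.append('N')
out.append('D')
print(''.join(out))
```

Execution trace: 'J' (try body) → 'N' (except IndexError) → 'D' (after the try/except). Output: JND

Answer: JND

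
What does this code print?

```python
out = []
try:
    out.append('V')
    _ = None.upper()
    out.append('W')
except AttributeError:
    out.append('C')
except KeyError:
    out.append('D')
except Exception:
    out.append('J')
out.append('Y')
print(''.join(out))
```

Execution trace: 'V' (try body) → 'C' (except AttributeError) → 'Y' (after the try/except). Output: VCY

Answer: VCY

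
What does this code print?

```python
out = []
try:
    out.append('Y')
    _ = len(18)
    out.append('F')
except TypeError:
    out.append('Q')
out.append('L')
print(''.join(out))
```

Execution trace: 'Y' (try body) → 'Q' (except TypeError) → 'L' (after the try/except). Output: YQL

Answer: YQL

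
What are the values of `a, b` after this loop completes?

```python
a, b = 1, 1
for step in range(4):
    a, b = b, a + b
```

Fibonacci: after 4 iterations
`a, b` takes the values: (1, 1) → (1, 2) → (2, 3) → (3, 5) → (5, 8)

Answer: 5, 8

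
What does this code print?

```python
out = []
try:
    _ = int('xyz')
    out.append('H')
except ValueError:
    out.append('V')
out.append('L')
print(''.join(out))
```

Execution trace: 'V' (except ValueError) → 'L' (after the try/except). Output: VL

Answer: VL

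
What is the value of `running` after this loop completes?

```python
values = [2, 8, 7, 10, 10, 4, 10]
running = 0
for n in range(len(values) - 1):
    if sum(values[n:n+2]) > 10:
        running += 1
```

Count windows with sum > 10
`running` takes the values: 0 → 1 → 2 → 3 → 4 → 5

Answer: 5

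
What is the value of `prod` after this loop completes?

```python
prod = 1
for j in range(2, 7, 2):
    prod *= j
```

Product of even numbers 2 to 6
`prod` takes the values: 1 → 2 → 8 → 48

Answer: 48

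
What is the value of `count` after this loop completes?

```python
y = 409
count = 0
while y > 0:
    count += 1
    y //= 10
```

Count digits by repeated division by 10
`count` takes the values: 0 → 1 → 2 → 3

Answer: 3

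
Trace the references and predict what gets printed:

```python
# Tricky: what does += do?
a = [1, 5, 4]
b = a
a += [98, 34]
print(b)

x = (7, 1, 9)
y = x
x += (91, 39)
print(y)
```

Key concept: += behavior differs for mutable vs immutable.
Step by step:
`a = [1, 5, 4]` → a = [1, 5, 4]
`b = a` → b = [1, 5, 4] (same object as a)
`a += [98, 34]` → a = [1, 5, 4, 98, 34] (same object as b); b = [1, 5, 4, 98, 34] (same object as a)
`print(b)` → prints [1, 5, 4, 98, 34]
`x = (7, 1, 9)` → x = (7, 1, 9)
`y = x` → y = (7, 1, 9)
`x += (91, 39)` → x = (7, 1, 9, 91, 39)
`print(y)` → prints (7, 1, 9)

Answer:
[1, 5, 4, 98, 34]
(7, 1, 9)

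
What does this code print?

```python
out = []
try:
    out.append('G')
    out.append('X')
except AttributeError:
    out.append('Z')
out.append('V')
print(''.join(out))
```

Execution trace: 'G' (try body) → 'X' (try body, no exception) → 'V' (after the try/except). Output: GXV

Answer: GXV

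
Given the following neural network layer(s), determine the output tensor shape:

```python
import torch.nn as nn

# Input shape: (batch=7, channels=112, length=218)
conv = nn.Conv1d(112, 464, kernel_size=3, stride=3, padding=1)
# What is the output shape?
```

Input: (7, 112, 218) -> Output: (7, 464, 73)

Answer: (7, 464, 73)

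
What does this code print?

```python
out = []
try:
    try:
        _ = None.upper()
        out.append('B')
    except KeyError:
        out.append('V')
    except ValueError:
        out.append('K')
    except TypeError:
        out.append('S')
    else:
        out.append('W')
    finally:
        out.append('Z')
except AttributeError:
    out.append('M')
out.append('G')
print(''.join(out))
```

Execution trace: 'Z' (finally) → 'M' (outer except AttributeError) → 'G' (after the try/except). Output: ZMG

Answer: ZMG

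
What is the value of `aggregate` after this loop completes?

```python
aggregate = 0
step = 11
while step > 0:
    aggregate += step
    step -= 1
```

Sum 11 down to 1
`aggregate` takes the values: 0 → 11 → 21 → 30 → 38 → 45 → 51 → 56 → 60 → 63 → 65 → 66

Answer: 66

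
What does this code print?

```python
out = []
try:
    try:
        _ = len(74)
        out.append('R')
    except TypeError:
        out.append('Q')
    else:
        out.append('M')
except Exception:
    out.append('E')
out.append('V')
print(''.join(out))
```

Execution trace: 'Q' (inner except TypeError) → 'V' (after the try/except). Output: QV

Answer: QV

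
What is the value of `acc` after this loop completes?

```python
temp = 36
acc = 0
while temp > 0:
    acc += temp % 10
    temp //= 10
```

Sum digits of 36
`acc` takes the values: 0 → 6 → 9

Answer: 9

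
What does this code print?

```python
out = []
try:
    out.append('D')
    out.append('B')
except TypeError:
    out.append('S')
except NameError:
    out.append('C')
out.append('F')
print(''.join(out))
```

Execution trace: 'D' (try body) → 'B' (try body, no exception) → 'F' (after the try/except). Output: DBF

Answer: DBF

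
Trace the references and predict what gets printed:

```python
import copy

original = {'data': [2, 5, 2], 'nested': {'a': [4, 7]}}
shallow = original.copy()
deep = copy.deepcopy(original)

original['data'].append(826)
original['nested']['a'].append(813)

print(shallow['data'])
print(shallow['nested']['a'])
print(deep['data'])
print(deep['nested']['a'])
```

Key concept: comparing shallow vs deep copy.
Step by step:
`original = {'data': [2, 5, 2], 'nested': {'a': [4, 7]}}` → original = {'data': [2, 5, 2], 'nested': {'a': [4, 7]}}
`shallow = original.copy()` → shallow = {'data': [2, 5, 2], 'nested': {'a': [4, 7]}}
`deep = copy.deepcopy(original)` → deep = {'data': [2, 5, 2], 'nested': {'a': [4, 7]}}
`original['data'].append(826)` → original = {'data': [2, 5, 2, 826], 'nested': {'a': [4, 7]}}; shallow = {'data': [2, 5, 2, 826], 'nested': {'a': [4, 7]}}
`original['nested']['a'].append(813)` → original = {'data': [2, 5, 2, 826], 'nested': {'a': [4, 7, 813]}}; shallow = {'data': [2, 5, 2, 826], 'nested': {'a': [4, 7, 813]}}
`print(shallow['data'])` → prints [2, 5, 2, 826]
`print(shallow['nested']['a'])` → prints [4, 7, 813]
`print(deep['data'])` → prints [2, 5, 2]
`print(deep['nested']['a'])` → prints [4, 7]

Answer:
[2, 5, 2, 826]
[4, 7, 813]
[2, 5, 2]
[4, 7]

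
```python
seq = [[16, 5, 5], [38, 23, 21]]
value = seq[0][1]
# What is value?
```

Trace:
`seq = [[16, 5, 5], [38, 23, 21]]` → seq = [[16, 5, 5], [38, 23, 21]]
`value = seq[0][1]` → value = 5
So value = 5

Answer: 5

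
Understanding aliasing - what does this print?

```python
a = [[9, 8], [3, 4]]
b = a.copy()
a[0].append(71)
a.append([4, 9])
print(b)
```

Key concept: shallow copy with nested lists.
Step by step:
`a = [[9, 8], [3, 4]]` → a = [[9, 8], [3, 4]]
`b = a.copy()` → b = [[9, 8], [3, 4]]
`a[0].append(71)` → a = [[9, 8, 71], [3, 4]]; b = [[9, 8, 71], [3, 4]]
`a.append([4, 9])` → a = [[9, 8, 71], [3, 4], [4, 9]]
`print(b)` → prints [[9, 8, 71], [3, 4]]

Answer: [[9, 8, 71], [3, 4]]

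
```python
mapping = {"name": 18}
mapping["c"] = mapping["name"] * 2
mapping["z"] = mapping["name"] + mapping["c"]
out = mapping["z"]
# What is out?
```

Trace:
`mapping = {"name": 18}` → mapping = {'name': 18}
`mapping["c"] = mapping["name"] * 2` → mapping = {'name': 18, 'c': 36}
`mapping["z"] = mapping["name"] + mapping["c"]` → mapping = {'name': 18, 'c': 36, 'z': 54}
`out = mapping["z"]` → out = 54
So out = 54

Answer: 54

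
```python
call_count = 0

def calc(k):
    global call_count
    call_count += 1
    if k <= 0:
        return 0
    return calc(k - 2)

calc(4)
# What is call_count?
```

Linear recursion stepping by 2: 3 calls from k=4 down to ≤0.

Answer: 3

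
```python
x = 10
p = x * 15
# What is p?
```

Trace:
`x = 10` → x = 10
`p = x * 15` → p = 150
So p = 150

Answer: 150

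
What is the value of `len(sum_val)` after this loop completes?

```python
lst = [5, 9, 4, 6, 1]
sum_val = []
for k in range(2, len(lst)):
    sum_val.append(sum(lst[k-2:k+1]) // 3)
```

Number of 3-element averages
`sum_val` takes the values: [] → [6] → [6, 6] → [6, 6, 3]
So `len(sum_val)` = 3

Answer: 3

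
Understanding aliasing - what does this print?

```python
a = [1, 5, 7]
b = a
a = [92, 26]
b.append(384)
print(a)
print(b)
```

Key concept: rebinding vs mutation: a is rebound to a new list, b still points at the original.
Step by step:
`a = [1, 5, 7]` → a = [1, 5, 7]
`b = a` → b = [1, 5, 7] (same object as a)
`a = [92, 26]` → a = [92, 26]
`b.append(384)` → b = [1, 5, 7, 384]
`print(a)` → prints [92, 26]
`print(b)` → prints [1, 5, 7, 384]

Answer:
[92, 26]
[1, 5, 7, 384]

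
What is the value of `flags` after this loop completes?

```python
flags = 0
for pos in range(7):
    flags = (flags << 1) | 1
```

Build 7 consecutive 1-bits: 0b1111111
`flags` takes the values: 0 → 1 → 3 → 7 → 15 → 31 → 63 → 127

Answer: 127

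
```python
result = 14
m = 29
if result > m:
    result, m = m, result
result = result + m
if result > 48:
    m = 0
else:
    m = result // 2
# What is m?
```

Trace:
`result = 14` → result = 14
`m = 29` → m = 29
`if result > m: ...` → result > m is False → no variable changes
`result = result + m` → result = 43
`if result > 48: ...` → result > 48 is False, take else branch → m = 21
So m = 21

Answer: 21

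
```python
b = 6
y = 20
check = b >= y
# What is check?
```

Trace:
`b = 6` → b = 6
`y = 20` → y = 20
`check = b >= y` → check = False
So check = False

Answer: False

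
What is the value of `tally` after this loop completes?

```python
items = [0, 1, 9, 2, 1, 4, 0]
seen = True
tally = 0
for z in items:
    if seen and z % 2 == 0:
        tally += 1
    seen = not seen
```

Count even values at even positions
`tally` takes the values: 0 → 1 → 2

Answer: 2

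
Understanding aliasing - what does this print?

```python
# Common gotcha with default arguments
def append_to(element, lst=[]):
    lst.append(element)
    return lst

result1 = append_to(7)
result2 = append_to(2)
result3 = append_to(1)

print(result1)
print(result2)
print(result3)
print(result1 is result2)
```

Key concept: mutable default argument gotcha.
Step by step:
`result1 = append_to(7)` → result1 = [7]
`result2 = append_to(2)` → result1 = [7, 2] (same object as result2); result2 = [7, 2] (same object as result1)
`result3 = append_to(1)` → result1 = [7, 2, 1] (same object as result2, result3); result2 = [7, 2, 1] (same object as result1, result3); result3 = [7, 2, 1] (same object as result1, result2)
`print(result1)` → prints [7, 2, 1]
`print(result2)` → prints [7, 2, 1]
`print(result3)` → prints [7, 2, 1]
`print(result1 is result2)` → prints True

Answer:
[7, 2, 1]
[7, 2, 1]
[7, 2, 1]
True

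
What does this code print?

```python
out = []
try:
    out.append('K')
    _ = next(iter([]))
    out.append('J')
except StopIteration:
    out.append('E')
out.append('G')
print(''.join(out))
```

Execution trace: 'K' (try body) → 'E' (except StopIteration) → 'G' (after the try/except). Output: KEG

Answer: KEG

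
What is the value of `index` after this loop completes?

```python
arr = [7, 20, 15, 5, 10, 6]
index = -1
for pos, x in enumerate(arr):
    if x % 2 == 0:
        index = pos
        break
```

First even number index in [7, 20, 15, 5, 10, 6]
`index` takes the values: -1 → 1

Answer: 1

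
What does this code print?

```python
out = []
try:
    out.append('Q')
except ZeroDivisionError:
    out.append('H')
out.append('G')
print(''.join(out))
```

Execution trace: 'Q' (try body, no exception) → 'G' (after the try/except). Output: QG

Answer: QG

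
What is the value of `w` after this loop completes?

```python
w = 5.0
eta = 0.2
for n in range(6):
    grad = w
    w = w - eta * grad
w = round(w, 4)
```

Gradient descent: w = 5.0 * (1 - 0.2)^6
`w` takes the values: 5.0 → 4.0 → 3.2 → 2.56 → 2.048 → 1.6384 → 1.31072 → 1.3107

Answer: 1.3107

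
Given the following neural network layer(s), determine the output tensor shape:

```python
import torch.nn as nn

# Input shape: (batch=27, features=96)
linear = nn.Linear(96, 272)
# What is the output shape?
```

Input: (27, 96) -> Output: (27, 272)

Answer: (27, 272)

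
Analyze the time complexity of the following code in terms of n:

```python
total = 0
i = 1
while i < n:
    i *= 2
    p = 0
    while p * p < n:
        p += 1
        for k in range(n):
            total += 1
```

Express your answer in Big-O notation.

Each loop level contributes: log n × √n × n. Multiplying the contributions gives O(n√n log n).

Answer: O(n√n log n)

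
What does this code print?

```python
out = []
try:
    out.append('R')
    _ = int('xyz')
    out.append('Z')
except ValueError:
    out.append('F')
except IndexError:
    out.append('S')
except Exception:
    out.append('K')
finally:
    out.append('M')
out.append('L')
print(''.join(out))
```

Execution trace: 'R' (try body) → 'F' (except ValueError) → 'M' (finally) → 'L' (after the try/except). Output: RFML

Answer: RFML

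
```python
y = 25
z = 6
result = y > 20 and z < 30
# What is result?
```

Trace:
`y = 25` → y = 25
`z = 6` → z = 6
`result = y > 20 and z < 30` → result = True
So result = True

Answer: True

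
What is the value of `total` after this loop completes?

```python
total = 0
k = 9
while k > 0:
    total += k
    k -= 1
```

Sum 9 down to 1
`total` takes the values: 0 → 9 → 17 → 24 → 30 → 35 → 39 → 42 → 44 → 45

Answer: 45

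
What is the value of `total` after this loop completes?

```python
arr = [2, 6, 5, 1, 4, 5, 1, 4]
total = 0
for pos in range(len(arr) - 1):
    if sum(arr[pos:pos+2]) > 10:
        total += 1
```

Count windows with sum > 10
`total` takes the values: 0 → 1

Answer: 1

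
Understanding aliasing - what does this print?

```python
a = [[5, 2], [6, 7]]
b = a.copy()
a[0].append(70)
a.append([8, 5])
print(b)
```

Key concept: shallow copy with nested lists.
Step by step:
`a = [[5, 2], [6, 7]]` → a = [[5, 2], [6, 7]]
`b = a.copy()` → b = [[5, 2], [6, 7]]
`a[0].append(70)` → a = [[5, 2, 70], [6, 7]]; b = [[5, 2, 70], [6, 7]]
`a.append([8, 5])` → a = [[5, 2, 70], [6, 7], [8, 5]]
`print(b)` → prints [[5, 2, 70], [6, 7]]

Answer: [[5, 2, 70], [6, 7]]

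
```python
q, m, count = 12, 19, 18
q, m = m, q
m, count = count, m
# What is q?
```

Trace:
`q, m, count = 12, 19, 18` → q = 12; m = 19; count = 18
`q, m = m, q` → q = 19; m = 12
`m, count = count, m` → m = 18; count = 12
So q = 19

Answer: 19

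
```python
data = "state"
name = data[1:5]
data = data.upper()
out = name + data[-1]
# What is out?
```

Trace:
`data = "state"` → data = 'state'
`name = data[1:5]` → name = 'tate'
`data = data.upper()` → data = 'STATE'
`out = name + data[-1]` → out = 'tateE'
So out = 'tateE'

Answer: 'tateE'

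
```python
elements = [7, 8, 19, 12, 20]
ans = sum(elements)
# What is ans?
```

Trace:
`elements = [7, 8, 19, 12, 20]` → elements = [7, 8, 19, 12, 20]
`ans = sum(elements)` → ans = 66
So ans = 66

Answer: 66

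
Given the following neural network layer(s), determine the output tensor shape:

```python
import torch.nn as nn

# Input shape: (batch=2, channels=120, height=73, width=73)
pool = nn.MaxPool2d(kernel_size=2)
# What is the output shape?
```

Input: (2, 120, 73, 73) -> Output: (2, 120, 36, 36)

Answer: (2, 120, 36, 36)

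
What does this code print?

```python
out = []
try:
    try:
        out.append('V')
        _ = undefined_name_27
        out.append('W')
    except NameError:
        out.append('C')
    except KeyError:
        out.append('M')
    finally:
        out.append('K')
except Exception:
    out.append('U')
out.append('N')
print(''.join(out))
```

Execution trace: 'V' (inner try body) → 'C' (inner except NameError) → 'K' (inner finally) → 'N' (after the try/except). Output: VCKN

Answer: VCKN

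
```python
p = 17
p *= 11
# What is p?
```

Trace:
`p = 17` → p = 17
`p *= 11` → p = 187
So p = 187

Answer: 187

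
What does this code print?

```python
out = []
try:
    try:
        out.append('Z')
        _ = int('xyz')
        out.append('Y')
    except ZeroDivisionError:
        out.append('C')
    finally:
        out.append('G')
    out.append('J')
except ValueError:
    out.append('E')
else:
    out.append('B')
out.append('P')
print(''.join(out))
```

Execution trace: 'Z' (inner try body) → 'G' (inner finally) → 'E' (except ValueError) → 'P' (after the try/except). Output: ZGEP

Answer: ZGEP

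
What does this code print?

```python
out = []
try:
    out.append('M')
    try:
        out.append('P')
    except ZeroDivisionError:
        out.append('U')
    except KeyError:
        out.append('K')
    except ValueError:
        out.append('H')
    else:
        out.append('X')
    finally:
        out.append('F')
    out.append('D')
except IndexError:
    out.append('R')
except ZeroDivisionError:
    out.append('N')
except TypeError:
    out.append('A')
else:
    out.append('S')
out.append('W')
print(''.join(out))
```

Execution trace: 'M' (try body) → 'P' (inner try body, no exception) → 'X' (inner else) → 'F' (inner finally) → 'D' (try body, no exception) → 'S' (else) → 'W' (after the try/except). Output: MPXFDSW

Answer: MPXFDSW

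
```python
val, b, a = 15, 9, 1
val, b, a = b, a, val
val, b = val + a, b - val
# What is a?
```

Trace:
`val, b, a = 15, 9, 1` → val = 15; b = 9; a = 1
`val, b, a = b, a, val` → val = 9; b = 1; a = 15
`val, b = val + a, b - val` → val = 24; b = -8
So a = 15

Answer: 15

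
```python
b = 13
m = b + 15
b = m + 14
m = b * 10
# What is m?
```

Trace:
`b = 13` → b = 13
`m = b + 15` → m = 28
`b = m + 14` → b = 42
`m = b * 10` → m = 420
So m = 420

Answer: 420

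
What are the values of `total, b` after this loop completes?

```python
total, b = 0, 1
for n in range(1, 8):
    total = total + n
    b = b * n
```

Sum and factorial of 1 to 7
`total, b` takes the values: (0, 1) → (1, 1) → (3, 1) → (3, 2) → (6, 2) → (6, 6) → (10, 6) → (10, 24) → (15, 24) → (15, 120) → (21, 120) → (21, 720) → (28, 720) → (28, 5040)

Answer: 28, 5040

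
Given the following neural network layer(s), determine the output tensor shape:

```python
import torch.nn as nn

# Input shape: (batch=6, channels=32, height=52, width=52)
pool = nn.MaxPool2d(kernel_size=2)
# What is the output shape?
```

Input: (6, 32, 52, 52) -> Output: (6, 32, 26, 26)

Answer: (6, 32, 26, 26)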